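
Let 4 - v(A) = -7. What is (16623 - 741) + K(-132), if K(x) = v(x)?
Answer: 15893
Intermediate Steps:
v(A) = 11 (v(A) = 4 - 1*(-7) = 4 + 7 = 11)
K(x) = 11
(16623 - 741) + K(-132) = (16623 - 741) + 11 = 15882 + 11 = 15893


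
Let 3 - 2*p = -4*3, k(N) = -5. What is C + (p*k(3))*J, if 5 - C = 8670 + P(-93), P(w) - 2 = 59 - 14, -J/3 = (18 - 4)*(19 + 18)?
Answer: 49563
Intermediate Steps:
J = -1554 (J = -3*(18 - 4)*(19 + 18) = -42*37 = -3*518 = -1554)
P(w) = 47 (P(w) = 2 + (59 - 14) = 2 + 45 = 47)
p = 15/2 (p = 3/2 - (-2)*3 = 3/2 - ½*(-12) = 3/2 + 6 = 15/2 ≈ 7.5000)
C = -8712 (C = 5 - (8670 + 47) = 5 - 1*8717 = 5 - 8717 = -8712)
C + (p*k(3))*J = -8712 + ((15/2)*(-5))*(-1554) = -8712 - 75/2*(-1554) = -8712 + 58275 = 49563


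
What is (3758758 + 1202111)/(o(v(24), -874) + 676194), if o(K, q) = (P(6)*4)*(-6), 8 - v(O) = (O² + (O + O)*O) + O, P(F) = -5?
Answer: 1653623/225438 ≈ 7.3352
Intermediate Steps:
v(O) = 8 - O - 3*O² (v(O) = 8 - ((O² + (O + O)*O) + O) = 8 - ((O² + (2*O)*O) + O) = 8 - ((O² + 2*O²) + O) = 8 - (3*O² + O) = 8 - (O + 3*O²) = 8 + (-O - 3*O²) = 8 - O - 3*O²)
o(K, q) = 120 (o(K, q) = -5*4*(-6) = -20*(-6) = 120)
(3758758 + 1202111)/(o(v(24), -874) + 676194) = (3758758 + 1202111)/(120 + 676194) = 4960869/676314 = 4960869*(1/676314) = 1653623/225438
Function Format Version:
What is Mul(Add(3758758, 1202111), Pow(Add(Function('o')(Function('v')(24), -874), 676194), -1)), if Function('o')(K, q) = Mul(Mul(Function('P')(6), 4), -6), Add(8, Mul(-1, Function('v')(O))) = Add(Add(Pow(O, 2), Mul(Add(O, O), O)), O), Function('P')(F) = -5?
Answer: Rational(1653623, 225438) ≈ 7.3352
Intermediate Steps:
Function('v')(O) = Add(8, Mul(-1, O), Mul(-3, Pow(O, 2))) (Function('v')(O) = Add(8, Mul(-1, Add(Add(Pow(O, 2), Mul(Add(O, O), O)), O))) = Add(8, Mul(-1, Add(Add(Pow(O, 2), Mul(Mul(2, O), O)), O))) = Add(8, Mul(-1, Add(Add(Pow(O, 2), Mul(2, Pow(O, 2))), O))) = Add(8, Mul(-1, Add(Mul(3, Pow(O, 2)), O))) = Add(8, Mul(-1, Add(O, Mul(3, Pow(O, 2))))) = Add(8, Add(Mul(-1, O), Mul(-3, Pow(O, 2)))) = Add(8, Mul(-1, O), Mul(-3, Pow(O, 2))))
Function('o')(K, q) = 120 (Function('o')(K, q) = Mul(Mul(-5, 4), -6) = Mul(-20, -6) = 120)
Mul(Add(3758758, 1202111), Pow(Add(Function('o')(Function('v')(24), -874), 676194), -1)) = Mul(Add(3758758, 1202111), Pow(Add(120, 676194), -1)) = Mul(4960869, Pow(676314, -1)) = Mul(4960869, Rational(1, 676314)) = Rational(1653623, 225438)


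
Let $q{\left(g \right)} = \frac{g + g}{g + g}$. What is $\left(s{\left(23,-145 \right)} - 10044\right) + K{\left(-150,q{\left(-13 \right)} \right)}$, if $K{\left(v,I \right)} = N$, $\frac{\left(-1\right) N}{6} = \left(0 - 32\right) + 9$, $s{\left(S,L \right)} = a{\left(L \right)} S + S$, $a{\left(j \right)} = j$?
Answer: $-13218$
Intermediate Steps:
$s{\left(S,L \right)} = S + L S$ ($s{\left(S,L \right)} = L S + S = S + L S$)
$q{\left(g \right)} = 1$ ($q{\left(g \right)} = \frac{2 g}{2 g} = 2 g \frac{1}{2 g} = 1$)
$N = 138$ ($N = - 6 \left(\left(0 - 32\right) + 9\right) = - 6 \left(-32 + 9\right) = \left(-6\right) \left(-23\right) = 138$)
$K{\left(v,I \right)} = 138$
$\left(s{\left(23,-145 \right)} - 10044\right) + K{\left(-150,q{\left(-13 \right)} \right)} = \left(23 \left(1 - 145\right) - 10044\right) + 138 = \left(23 \left(-144\right) - 10044\right) + 138 = \left(-3312 - 10044\right) + 138 = -13356 + 138 = -13218$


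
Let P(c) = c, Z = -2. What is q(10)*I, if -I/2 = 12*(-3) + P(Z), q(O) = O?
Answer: 760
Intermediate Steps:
I = 76 (I = -2*(12*(-3) - 2) = -2*(-36 - 2) = -2*(-38) = 76)
q(10)*I = 10*76 = 760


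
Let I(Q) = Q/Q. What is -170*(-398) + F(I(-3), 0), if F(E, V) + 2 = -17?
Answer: 67641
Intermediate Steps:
I(Q) = 1
F(E, V) = -19 (F(E, V) = -2 - 17 = -19)
-170*(-398) + F(I(-3), 0) = -170*(-398) - 19 = 67660 - 19 = 67641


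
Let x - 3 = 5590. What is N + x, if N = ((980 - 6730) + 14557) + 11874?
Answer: 26274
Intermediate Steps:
x = 5593 (x = 3 + 5590 = 5593)
N = 20681 (N = (-5750 + 14557) + 11874 = 8807 + 11874 = 20681)
N + x = 20681 + 5593 = 26274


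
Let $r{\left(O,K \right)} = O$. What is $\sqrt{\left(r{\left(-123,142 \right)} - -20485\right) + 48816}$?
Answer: $\sqrt{69178} \approx 263.02$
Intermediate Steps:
$\sqrt{\left(r{\left(-123,142 \right)} - -20485\right) + 48816} = \sqrt{\left(-123 - -20485\right) + 48816} = \sqrt{\left(-123 + 20485\right) + 48816} = \sqrt{20362 + 48816} = \sqrt{69178}$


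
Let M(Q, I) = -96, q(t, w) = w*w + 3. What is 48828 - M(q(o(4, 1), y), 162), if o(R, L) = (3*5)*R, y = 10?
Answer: 48924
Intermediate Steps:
o(R, L) = 15*R
q(t, w) = 3 + w**2 (q(t, w) = w**2 + 3 = 3 + w**2)
48828 - M(q(o(4, 1), y), 162) = 48828 - 1*(-96) = 48828 + 96 = 48924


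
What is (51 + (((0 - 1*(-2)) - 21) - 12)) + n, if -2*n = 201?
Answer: -161/2 ≈ -80.500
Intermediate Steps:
n = -201/2 (n = -1/2*201 = -201/2 ≈ -100.50)
(51 + (((0 - 1*(-2)) - 21) - 12)) + n = (51 + (((0 - 1*(-2)) - 21) - 12)) - 201/2 = (51 + (((0 + 2) - 21) - 12)) - 201/2 = (51 + ((2 - 21) - 12)) - 201/2 = (51 + (-19 - 12)) - 201/2 = (51 - 31) - 201/2 = 20 - 201/2 = -161/2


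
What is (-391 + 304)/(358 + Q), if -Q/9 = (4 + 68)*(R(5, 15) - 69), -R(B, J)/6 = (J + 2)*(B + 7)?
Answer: -87/838222 ≈ -0.00010379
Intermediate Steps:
R(B, J) = -6*(2 + J)*(7 + B) (R(B, J) = -6*(J + 2)*(B + 7) = -6*(2 + J)*(7 + B))
Q = 837864 (Q = -9*(4 + 68)*((-84 - 42*15 - 12*5 - 6*5*15) - 69) = -648*((-84 - 630 - 60 - 450) - 69) = -648*(-1224 - 69) = -648*(-1293) = -9*(-93096) = 837864)
(-391 + 304)/(358 + Q) = (-391 + 304)/(358 + 837864) = -87/838222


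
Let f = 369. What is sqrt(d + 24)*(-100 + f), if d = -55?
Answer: 269*I*sqrt(31) ≈ 1497.7*I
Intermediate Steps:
sqrt(d + 24)*(-100 + f) = sqrt(-55 + 24)*(-100 + 369) = sqrt(-31)*269 = (I*sqrt(31))*269 = 269*I*sqrt(31)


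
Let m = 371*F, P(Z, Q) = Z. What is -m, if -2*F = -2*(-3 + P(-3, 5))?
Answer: 2226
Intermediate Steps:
F = -6 (F = -(-1)*(-3 - 3) = -(-1)*(-6) = -1/2*12 = -6)
m = -2226 (m = 371*(-6) = -2226)
-m = -1*(-2226) = 2226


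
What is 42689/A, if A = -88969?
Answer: -42689/88969 ≈ -0.47982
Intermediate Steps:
42689/A = 42689/(-88969) = 42689*(-1/88969) = -42689/88969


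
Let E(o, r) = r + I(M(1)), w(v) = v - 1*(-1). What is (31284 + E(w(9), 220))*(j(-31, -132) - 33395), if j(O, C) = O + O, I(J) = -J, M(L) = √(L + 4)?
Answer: -1054029328 + 33457*√5 ≈ -1.0540e+9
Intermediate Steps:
M(L) = √(4 + L)
j(O, C) = 2*O
w(v) = 1 + v (w(v) = v + 1 = 1 + v)
E(o, r) = r - √5 (E(o, r) = r - √(4 + 1) = r - √5)
(31284 + E(w(9), 220))*(j(-31, -132) - 33395) = (31284 + (220 - √5))*(2*(-31) - 33395) = (31504 - √5)*(-62 - 33395) = (31504 - √5)*(-33457) = -1054029328 + 33457*√5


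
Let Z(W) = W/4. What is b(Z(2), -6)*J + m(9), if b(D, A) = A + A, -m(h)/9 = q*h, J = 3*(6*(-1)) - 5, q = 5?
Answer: -129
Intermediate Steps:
Z(W) = W/4 (Z(W) = W*(¼) = W/4)
J = -23 (J = 3*(-6) - 5 = -18 - 5 = -23)
m(h) = -45*h
b(D, A) = 2*A
b(Z(2), -6)*J + m(9) = (2*(-6))*(-23) - 45*9 = -12*(-23) - 405 = 276 - 405 = -129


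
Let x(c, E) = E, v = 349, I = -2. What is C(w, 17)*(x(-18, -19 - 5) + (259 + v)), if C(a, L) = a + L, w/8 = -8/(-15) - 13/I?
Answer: 641816/15 ≈ 42788.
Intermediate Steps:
w = 844/15 (w = 8*(-8/(-15) - 13/(-2)) = 8*(-8*(-1/15) - 13*(-½)) = 8*(8/15 + 13/2) = 8*(211/30) = 844/15 ≈ 56.267)
C(a, L) = L + a
C(w, 17)*(x(-18, -19 - 5) + (259 + v)) = (17 + 844/15)*((-19 - 5) + (259 + 349)) = 1099*(-24 + 608)/15 = (1099/15)*584 = 641816/15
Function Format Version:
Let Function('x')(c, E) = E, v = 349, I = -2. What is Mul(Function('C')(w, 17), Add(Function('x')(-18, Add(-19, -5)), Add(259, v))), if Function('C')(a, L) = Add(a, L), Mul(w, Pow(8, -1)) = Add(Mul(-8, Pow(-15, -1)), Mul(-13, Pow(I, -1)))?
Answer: Rational(641816, 15) ≈ 42788.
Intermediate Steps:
w = Rational(844, 15) (w = Mul(8, Add(Mul(-8, Pow(-15, -1)), Mul(-13, Pow(-2, -1)))) = Mul(8, Add(Mul(-8, Rational(-1, 15)), Mul(-13, Rational(-1, 2)))) = Mul(8, Add(Rational(8, 15), Rational(13, 2))) = Mul(8, Rational(211, 30)) = Rational(844, 15) ≈ 56.267)
Function('C')(a, L) = Add(L, a)
Mul(Function('C')(w, 17), Add(Function('x')(-18, Add(-19, -5)), Add(259, v))) = Mul(Add(17, Rational(844, 15)), Add(Add(-19, -5), Add(259, 349))) = Mul(Rational(1099, 15), Add(-24, 608)) = Mul(Rational(1099, 15), 584) = Rational(641816, 15)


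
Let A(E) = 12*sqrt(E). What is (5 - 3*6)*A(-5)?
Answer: -156*I*sqrt(5) ≈ -348.83*I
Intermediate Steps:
(5 - 3*6)*A(-5) = (5 - 3*6)*(12*sqrt(-5)) = (5 - 18)*(12*(I*sqrt(5))) = -156*I*sqrt(5)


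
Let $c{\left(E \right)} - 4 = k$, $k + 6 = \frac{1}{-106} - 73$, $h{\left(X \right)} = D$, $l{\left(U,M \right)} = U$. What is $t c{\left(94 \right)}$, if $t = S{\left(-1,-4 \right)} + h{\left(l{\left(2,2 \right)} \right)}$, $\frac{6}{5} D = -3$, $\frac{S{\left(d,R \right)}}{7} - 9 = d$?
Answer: $- \frac{850757}{212} \approx -4013.0$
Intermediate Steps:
$S{\left(d,R \right)} = 63 + 7 d$
$D = - \frac{5}{2}$ ($D = \frac{5}{6} \left(-3\right) = - \frac{5}{2} \approx -2.5$)
$h{\left(X \right)} = - \frac{5}{2}$
$k = - \frac{8375}{106}$ ($k = -6 - \left(73 - \frac{1}{-106}\right) = -6 - \frac{7739}{106} = - \frac{8375}{106} \approx -79.009$)
$c{\left(E \right)} = - \frac{7951}{106}$ ($c{\left(E \right)} = 4 - \frac{8375}{106} = - \frac{7951}{106}$)
$t = \frac{107}{2}$ ($t = \left(63 + 7 \left(-1\right)\right) - \frac{5}{2} = \left(63 - 7\right) - \frac{5}{2} = 56 - \frac{5}{2} = \frac{107}{2} \approx 53.5$)
$t c{\left(94 \right)} = \frac{107}{2} \left(- \frac{7951}{106}\right) = - \frac{850757}{212}$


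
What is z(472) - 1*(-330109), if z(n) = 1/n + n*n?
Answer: 260965497/472 ≈ 5.5289e+5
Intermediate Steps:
z(n) = 1/n + n²
z(472) - 1*(-330109) = (1 + 472³)/472 - 1*(-330109) = (1 + 105154048)/472 + 330109 = (1/472)*105154049 + 330109 = 105154049/472 + 330109 = 260965497/472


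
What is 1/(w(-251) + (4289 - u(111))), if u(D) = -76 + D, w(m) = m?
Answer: 1/4003 ≈ 0.00024981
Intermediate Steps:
1/(w(-251) + (4289 - u(111))) = 1/(-251 + (4289 - (-76 + 111))) = 1/(-251 + (4289 - 1*35)) = 1/(-251 + (4289 - 35)) = 1/(-251 + 4254) = 1/4003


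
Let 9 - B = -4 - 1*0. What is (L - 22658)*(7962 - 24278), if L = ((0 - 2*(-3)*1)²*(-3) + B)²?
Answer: 222436028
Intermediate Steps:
B = 13 (B = 9 - (-4 - 1*0) = 9 - (-4 + 0) = 9 - 1*(-4) = 9 + 4 = 13)
L = 9025 (L = ((0 - 2*(-3)*1)²*(-3) + 13)² = ((0 + 6*1)²*(-3) + 13)² = ((0 + 6)²*(-3) + 13)² = (6²*(-3) + 13)² = (36*(-3) + 13)² = (-108 + 13)² = (-95)² = 9025)
(L - 22658)*(7962 - 24278) = (9025 - 22658)*(7962 - 24278) = -13633*(-16316) = 222436028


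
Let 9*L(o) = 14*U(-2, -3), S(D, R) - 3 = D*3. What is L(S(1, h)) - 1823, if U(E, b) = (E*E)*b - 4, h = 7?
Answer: -16631/9 ≈ -1847.9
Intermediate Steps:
S(D, R) = 3 + 3*D (S(D, R) = 3 + D*3 = 3 + 3*D)
U(E, b) = -4 + b*E² (U(E, b) = E²*b - 4 = b*E² - 4 = -4 + b*E²)
L(o) = -224/9 (L(o) = (14*(-4 - 3*(-2)²))/9 = (14*(-4 - 3*4))/9 = (14*(-4 - 12))/9 = (14*(-16))/9 = (⅑)*(-224) = -224/9)
L(S(1, h)) - 1823 = -224/9 - 1823 = -16631/9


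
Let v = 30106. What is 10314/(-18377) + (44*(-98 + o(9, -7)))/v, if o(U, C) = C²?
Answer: -175067048/276628981 ≈ -0.63286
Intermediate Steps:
10314/(-18377) + (44*(-98 + o(9, -7)))/v = 10314/(-18377) + (44*(-98 + (-7)²))/30106 = 10314*(-1/18377) + (44*(-98 + 49))*(1/30106) = -10314/18377 + (44*(-49))*(1/30106) = -10314/18377 - 2156*1/30106 = -10314/18377 - 1078/15053 = -175067048/276628981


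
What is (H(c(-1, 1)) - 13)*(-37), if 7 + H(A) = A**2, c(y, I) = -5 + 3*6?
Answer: -5513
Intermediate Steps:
c(y, I) = 13 (c(y, I) = -5 + 18 = 13)
H(A) = -7 + A**2
(H(c(-1, 1)) - 13)*(-37) = ((-7 + 13**2) - 13)*(-37) = ((-7 + 169) - 13)*(-37) = (162 - 13)*(-37) = 149*(-37) = -5513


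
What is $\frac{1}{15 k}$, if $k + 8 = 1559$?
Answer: $\frac{1}{23265} \approx 4.2983 \cdot 10^{-5}$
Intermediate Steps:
$k = 1551$ ($k = -8 + 1559 = 1551$)
$\frac{1}{15 k} = \frac{1}{15 \cdot 1551} = \frac{1}{23265}$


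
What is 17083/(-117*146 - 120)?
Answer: -17083/17202 ≈ -0.99308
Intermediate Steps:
17083/(-117*146 - 120) = 17083/(-17082 - 120) = 17083/(-17202) = 17083*(-1/17202) = -17083/17202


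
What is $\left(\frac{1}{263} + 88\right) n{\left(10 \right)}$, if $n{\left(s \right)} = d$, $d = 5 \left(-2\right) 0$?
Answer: $0$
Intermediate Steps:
$d = 0$ ($d = \left(-10\right) 0 = 0$)
$n{\left(s \right)} = 0$
$\left(\frac{1}{263} + 88\right) n{\left(10 \right)} = \left(\frac{1}{263} + 88\right) 0 = \frac{23145}{263} \cdot 0 = 0$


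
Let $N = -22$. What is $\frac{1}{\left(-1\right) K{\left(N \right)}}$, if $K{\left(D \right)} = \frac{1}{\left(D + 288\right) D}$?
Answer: $5852$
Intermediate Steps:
$K{\left(D \right)} = \frac{1}{D \left(288 + D\right)}$ ($K{\left(D \right)} = \frac{1}{\left(288 + D\right) D} = \frac{1}{D \left(288 + D\right)}$)
$\frac{1}{\left(-1\right) K{\left(N \right)}} = \frac{1}{\left(-1\right) \frac{1}{\left(-22\right) \left(288 - 22\right)}} = \frac{1}{\left(-1\right) \left(- \frac{1}{22 \cdot 266}\right)} = \frac{1}{\left(-1\right) \left(\left(- \frac{1}{22}\right) \frac{1}{266}\right)} = \frac{1}{\left(-1\right) \left(- \frac{1}{5852}\right)} = \frac{1}{\frac{1}{5852}} = 5852$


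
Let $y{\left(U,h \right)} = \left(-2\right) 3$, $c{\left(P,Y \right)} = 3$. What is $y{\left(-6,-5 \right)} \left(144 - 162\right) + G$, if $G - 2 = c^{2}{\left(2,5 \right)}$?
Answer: $119$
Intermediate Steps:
$y{\left(U,h \right)} = -6$
$G = 11$ ($G = 2 + 3^{2} = 2 + 9 = 11$)
$y{\left(-6,-5 \right)} \left(144 - 162\right) + G = - 6 \left(144 - 162\right) + 11 = \left(-6\right) \left(-18\right) + 11 = 108 + 11 = 119$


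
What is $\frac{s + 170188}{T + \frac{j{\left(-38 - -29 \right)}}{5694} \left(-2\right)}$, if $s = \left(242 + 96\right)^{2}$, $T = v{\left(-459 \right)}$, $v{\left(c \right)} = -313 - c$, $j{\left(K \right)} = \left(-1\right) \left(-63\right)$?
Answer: $\frac{9307792}{4777} \approx 1948.5$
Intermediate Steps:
$j{\left(K \right)} = 63$
$T = 146$ ($T = -313 - -459 = -313 + 459 = 146$)
$s = 114244$ ($s = 338^{2} = 114244$)
$\frac{s + 170188}{T + \frac{j{\left(-38 - -29 \right)}}{5694} \left(-2\right)} = \frac{114244 + 170188}{146 + \frac{63}{5694} \left(-2\right)} = \frac{284432}{146 + 63 \cdot \frac{1}{5694} \left(-2\right)} = \frac{284432}{146 + \frac{21}{1898} \left(-2\right)} = \frac{284432}{146 - \frac{21}{949}} = \frac{284432}{\frac{138533}{949}} = 284432 \cdot \frac{949}{138533} = \frac{9307792}{4777}$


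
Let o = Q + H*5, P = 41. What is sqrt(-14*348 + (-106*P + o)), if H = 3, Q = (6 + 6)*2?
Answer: I*sqrt(9179) ≈ 95.807*I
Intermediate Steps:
Q = 24 (Q = 12*2 = 24)
o = 39 (o = 24 + 3*5 = 24 + 15 = 39)
sqrt(-14*348 + (-106*P + o)) = sqrt(-14*348 + (-106*41 + 39)) = sqrt(-4872 + (-4346 + 39)) = sqrt(-4872 - 4307) = sqrt(-9179) = I*sqrt(9179)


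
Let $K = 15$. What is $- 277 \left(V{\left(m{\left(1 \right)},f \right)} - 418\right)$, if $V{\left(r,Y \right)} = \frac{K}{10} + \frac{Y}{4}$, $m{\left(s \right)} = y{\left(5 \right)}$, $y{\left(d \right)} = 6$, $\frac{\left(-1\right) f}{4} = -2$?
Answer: $\frac{229633}{2} \approx 1.1482 \cdot 10^{5}$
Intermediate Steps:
$f = 8$ ($f = \left(-4\right) \left(-2\right) = 8$)
$m{\left(s \right)} = 6$
$V{\left(r,Y \right)} = \frac{3}{2} + \frac{Y}{4}$ ($V{\left(r,Y \right)} = \frac{15}{10} + \frac{Y}{4} = 15 \cdot \frac{1}{10} + Y \frac{1}{4} = \frac{3}{2} + \frac{Y}{4}$)
$- 277 \left(V{\left(m{\left(1 \right)},f \right)} - 418\right) = - 277 \left(\left(\frac{3}{2} + \frac{1}{4} \cdot 8\right) - 418\right) = - 277 \left(\left(\frac{3}{2} + 2\right) - 418\right) = - 277 \left(\frac{7}{2} - 418\right) = \left(-277\right) \left(- \frac{829}{2}\right) = \frac{229633}{2}$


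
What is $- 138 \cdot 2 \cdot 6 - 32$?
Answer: $-1688$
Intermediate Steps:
$- 138 \cdot 2 \cdot 6 - 32 = \left(-138\right) 12 - 32 = -1656 - 32 = -1688$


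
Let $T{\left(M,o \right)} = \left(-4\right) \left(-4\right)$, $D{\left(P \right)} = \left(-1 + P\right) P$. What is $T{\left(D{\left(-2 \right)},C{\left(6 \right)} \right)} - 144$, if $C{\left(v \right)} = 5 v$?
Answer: $-128$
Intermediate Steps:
$D{\left(P \right)} = P \left(-1 + P\right)$
$T{\left(M,o \right)} = 16$
$T{\left(D{\left(-2 \right)},C{\left(6 \right)} \right)} - 144 = 16 - 144 = -128$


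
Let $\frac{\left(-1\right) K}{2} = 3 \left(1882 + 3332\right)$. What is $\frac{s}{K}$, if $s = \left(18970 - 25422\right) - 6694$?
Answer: $\frac{2191}{5214} \approx 0.42021$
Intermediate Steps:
$s = -13146$ ($s = -6452 - 6694 = -13146$)
$K = -31284$ ($K = - 2 \cdot 3 \left(1882 + 3332\right) = - 2 \cdot 3 \cdot 5214 = \left(-2\right) 15642 = -31284$)
$\frac{s}{K} = - \frac{13146}{-31284} = \left(-13146\right) \left(- \frac{1}{31284}\right) = \frac{2191}{5214}$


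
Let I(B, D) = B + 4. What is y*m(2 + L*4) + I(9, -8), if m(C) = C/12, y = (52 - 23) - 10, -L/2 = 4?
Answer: -69/2 ≈ -34.500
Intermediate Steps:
L = -8 (L = -2*4 = -8)
y = 19 (y = 29 - 10 = 19)
m(C) = C/12 (m(C) = C*(1/12) = C/12)
I(B, D) = 4 + B
y*m(2 + L*4) + I(9, -8) = 19*((2 - 8*4)/12) + (4 + 9) = 19*((2 - 32)/12) + 13 = 19*((1/12)*(-30)) + 13 = 19*(-5/2) + 13 = -95/2 + 13 = -69/2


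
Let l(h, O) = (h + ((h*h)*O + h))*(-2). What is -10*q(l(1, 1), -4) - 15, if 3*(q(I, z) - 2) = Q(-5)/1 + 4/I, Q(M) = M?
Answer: -145/9 ≈ -16.111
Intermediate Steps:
l(h, O) = -4*h - 2*O*h² (l(h, O) = (h + (h²*O + h))*(-2) = (h + (O*h² + h))*(-2) = (h + (h + O*h²))*(-2) = (2*h + O*h²)*(-2) = -4*h - 2*O*h²)
q(I, z) = ⅓ + 4/(3*I) (q(I, z) = 2 + (-5/1 + 4/I)/3 = 2 + (-5*1 + 4/I)/3 = 2 + (-5 + 4/I)/3 = 2 + (-5/3 + 4/(3*I)) = ⅓ + 4/(3*I))
-10*q(l(1, 1), -4) - 15 = -10*(4 - 2*1*(2 + 1*1))/(3*((-2*1*(2 + 1*1)))) - 15 = -10*(4 - 2*1*(2 + 1))/(3*((-2*1*(2 + 1)))) - 15 = -10*(4 - 2*1*3)/(3*((-2*1*3))) - 15 = -10*(4 - 6)/(3*(-6)) - 15 = -10*(-1)*(-2)/(3*6) - 15 = -10*⅑ - 15 = -10/9 - 15 = -145/9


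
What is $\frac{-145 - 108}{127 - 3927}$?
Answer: $\frac{253}{3800} \approx 0.066579$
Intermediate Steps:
$\frac{-145 - 108}{127 - 3927} = - \frac{253}{-3800} = \left(-253\right) \left(- \frac{1}{3800}\right) = \frac{253}{3800}$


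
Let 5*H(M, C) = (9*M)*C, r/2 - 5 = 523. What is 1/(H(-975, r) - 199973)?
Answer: -1/2053253 ≈ -4.8703e-7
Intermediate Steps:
r = 1056 (r = 10 + 2*523 = 10 + 1046 = 1056)
H(M, C) = 9*C*M/5 (H(M, C) = ((9*M)*C)/5 = (9*C*M)/5 = 9*C*M/5)
1/(H(-975, r) - 199973) = 1/((9/5)*1056*(-975) - 199973) = 1/(-1853280 - 199973) = 1/(-2053253) = -1/2053253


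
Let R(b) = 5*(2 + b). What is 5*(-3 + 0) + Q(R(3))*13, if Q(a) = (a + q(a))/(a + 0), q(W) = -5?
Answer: -23/5 ≈ -4.6000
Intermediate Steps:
R(b) = 10 + 5*b
Q(a) = (-5 + a)/a (Q(a) = (a - 5)/(a + 0) = (-5 + a)/a)
5*(-3 + 0) + Q(R(3))*13 = 5*(-3 + 0) + ((-5 + (10 + 5*3))/(10 + 5*3))*13 = 5*(-3) + ((-5 + (10 + 15))/(10 + 15))*13 = -15 + ((-5 + 25)/25)*13 = -15 + ((1/25)*20)*13 = -15 + (4/5)*13 = -15 + 52/5 = -23/5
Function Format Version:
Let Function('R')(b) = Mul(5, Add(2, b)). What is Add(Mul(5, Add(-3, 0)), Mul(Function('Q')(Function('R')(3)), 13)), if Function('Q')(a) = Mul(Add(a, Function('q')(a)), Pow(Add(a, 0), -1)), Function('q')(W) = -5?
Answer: Rational(-23, 5) ≈ -4.6000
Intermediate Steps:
Function('R')(b) = Add(10, Mul(5, b))
Function('Q')(a) = Mul(Pow(a, -1), Add(-5, a)) (Function('Q')(a) = Mul(Add(a, -5), Pow(Add(a, 0), -1)) = Mul(Add(-5, a), Pow(a, -1)) = Mul(Pow(a, -1), Add(-5, a)))
Add(Mul(5, Add(-3, 0)), Mul(Function('Q')(Function('R')(3)), 13)) = Add(Mul(5, Add(-3, 0)), Mul(Mul(Pow(Add(10, Mul(5, 3)), -1), Add(-5, Add(10, Mul(5, 3)))), 13)) = Add(Mul(5, -3), Mul(Mul(Pow(Add(10, 15), -1), Add(-5, Add(10, 15))), 13)) = Add(-15, Mul(Mul(Pow(25, -1), Add(-5, 25)), 13)) = Add(-15, Mul(Mul(Rational(1, 25), 20), 13)) = Add(-15, Mul(Rational(4, 5), 13)) = Add(-15, Rational(52, 5)) = Rational(-23, 5)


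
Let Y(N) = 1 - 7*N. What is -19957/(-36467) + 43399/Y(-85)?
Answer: 1594525705/21734332 ≈ 73.364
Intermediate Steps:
-19957/(-36467) + 43399/Y(-85) = -19957/(-36467) + 43399/(1 - 7*(-85)) = -19957*(-1/36467) + 43399/(1 + 595) = 19957/36467 + 43399/596 = 1594525705/21734332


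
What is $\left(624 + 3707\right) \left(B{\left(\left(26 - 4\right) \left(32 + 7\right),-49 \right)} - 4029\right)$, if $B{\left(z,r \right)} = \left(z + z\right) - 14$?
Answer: $-10078237$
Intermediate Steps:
$B{\left(z,r \right)} = -14 + 2 z$ ($B{\left(z,r \right)} = 2 z - 14 = -14 + 2 z$)
$\left(624 + 3707\right) \left(B{\left(\left(26 - 4\right) \left(32 + 7\right),-49 \right)} - 4029\right) = \left(624 + 3707\right) \left(\left(-14 + 2 \left(26 - 4\right) \left(32 + 7\right)\right) - 4029\right) = 4331 \left(\left(-14 + 2 \cdot 22 \cdot 39\right) - 4029\right) = 4331 \left(\left(-14 + 2 \cdot 858\right) - 4029\right) = 4331 \left(\left(-14 + 1716\right) - 4029\right) = 4331 \left(1702 - 4029\right) = 4331 \left(-2327\right) = -10078237$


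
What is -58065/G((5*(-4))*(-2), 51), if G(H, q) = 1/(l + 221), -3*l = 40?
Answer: -12058165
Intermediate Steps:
l = -40/3 (l = -⅓*40 = -40/3 ≈ -13.333)
G(H, q) = 3/623 (G(H, q) = 1/(-40/3 + 221) = 1/(623/3) = 3/623)
-58065/G((5*(-4))*(-2), 51) = -58065/3/623 = -58065*623/3 = -12058165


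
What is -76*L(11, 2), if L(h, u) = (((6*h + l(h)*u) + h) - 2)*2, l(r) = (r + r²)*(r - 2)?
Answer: -372552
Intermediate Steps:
l(r) = (-2 + r)*(r + r²) (l(r) = (r + r²)*(-2 + r) = (-2 + r)*(r + r²))
L(h, u) = -4 + 14*h + 2*h*u*(-2 + h² - h) (L(h, u) = (((6*h + (h*(-2 + h² - h))*u) + h) - 2)*2 = (((6*h + h*u*(-2 + h² - h)) + h) - 2)*2 = ((7*h + h*u*(-2 + h² - h)) - 2)*2 = (-2 + 7*h + h*u*(-2 + h² - h))*2 = -4 + 14*h + 2*h*u*(-2 + h² - h))
-76*L(11, 2) = -76*(-4 + 14*11 - 2*11*2*(2 + 11 - 1*11²)) = -76*(-4 + 154 - 2*11*2*(2 + 11 - 1*121)) = -76*(-4 + 154 - 2*11*2*(2 + 11 - 121)) = -76*(-4 + 154 - 2*11*2*(-108)) = -76*(-4 + 154 + 4752) = -76*4902 = -372552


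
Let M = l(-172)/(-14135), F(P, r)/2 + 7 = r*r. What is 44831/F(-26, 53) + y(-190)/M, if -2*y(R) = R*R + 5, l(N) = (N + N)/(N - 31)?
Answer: 145143422113457/963888 ≈ 1.5058e+8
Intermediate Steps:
F(P, r) = -14 + 2*r² (F(P, r) = -14 + 2*(r*r) = -14 + 2*r²)
l(N) = 2*N/(-31 + N) (l(N) = (2*N)/(-31 + N) = 2*N/(-31 + N))
y(R) = -5/2 - R²/2 (y(R) = -(R*R + 5)/2 = -(R² + 5)/2 = -(5 + R²)/2 = -5/2 - R²/2)
M = -344/2869405 (M = (2*(-172)/(-31 - 172))/(-14135) = (2*(-172)/(-203))*(-1/14135) = (2*(-172)*(-1/203))*(-1/14135) = (344/203)*(-1/14135) = -344/2869405 ≈ -0.00011989)
44831/F(-26, 53) + y(-190)/M = 44831/(-14 + 2*53²) + (-5/2 - ½*(-190)²)/(-344/2869405) = 44831/(-14 + 2*2809) + (-5/2 - ½*36100)*(-2869405/344) = 44831/(-14 + 5618) + (-5/2 - 18050)*(-2869405/344) = 44831/5604 - 36105/2*(-2869405/344) = 44831*(1/5604) + 103599867525/688 = 44831/5604 + 103599867525/688 = 145143422113457/963888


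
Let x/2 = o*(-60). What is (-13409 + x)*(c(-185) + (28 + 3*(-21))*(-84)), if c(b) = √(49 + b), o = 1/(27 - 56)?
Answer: -1142898540/29 - 777482*I*√34/29 ≈ -3.941e+7 - 1.5633e+5*I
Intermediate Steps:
o = -1/29 (o = 1/(-29) = -1/29 ≈ -0.034483)
x = 120/29 (x = 2*(-1/29*(-60)) = 2*(60/29) = 120/29 ≈ 4.1379)
(-13409 + x)*(c(-185) + (28 + 3*(-21))*(-84)) = (-13409 + 120/29)*(√(49 - 185) + (28 + 3*(-21))*(-84)) = -388741*(√(-136) + (28 - 63)*(-84))/29 = -388741*(2*I*√34 - 35*(-84))/29 = -388741*(2*I*√34 + 2940)/29 = -388741*(2940 + 2*I*√34)/29 = -1142898540/29 - 777482*I*√34/29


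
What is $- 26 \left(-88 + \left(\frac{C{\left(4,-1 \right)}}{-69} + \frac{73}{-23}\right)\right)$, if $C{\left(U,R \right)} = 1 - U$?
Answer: $\frac{54496}{23} \approx 2369.4$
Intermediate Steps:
$- 26 \left(-88 + \left(\frac{C{\left(4,-1 \right)}}{-69} + \frac{73}{-23}\right)\right) = - 26 \left(-88 + \left(\frac{1 - 4}{-69} + \frac{73}{-23}\right)\right) = - 26 \left(-88 + \left(\left(1 - 4\right) \left(- \frac{1}{69}\right) + 73 \left(- \frac{1}{23}\right)\right)\right) = - 26 \left(-88 - \frac{72}{23}\right) = \left(-26\right) \left(- \frac{2096}{23}\right) = \frac{54496}{23}$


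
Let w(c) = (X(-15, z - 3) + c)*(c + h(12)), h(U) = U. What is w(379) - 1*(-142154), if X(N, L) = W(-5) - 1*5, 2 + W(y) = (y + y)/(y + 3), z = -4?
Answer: 289561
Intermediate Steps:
W(y) = -2 + 2*y/(3 + y) (W(y) = -2 + (y + y)/(y + 3) = -2 + (2*y)/(3 + y) = -2 + 2*y/(3 + y))
X(N, L) = -2 (X(N, L) = -6/(3 - 5) - 1*5 = -6/(-2) - 5 = -6*(-1/2) - 5 = 3 - 5 = -2)
w(c) = (-2 + c)*(12 + c) (w(c) = (-2 + c)*(c + 12) = (-2 + c)*(12 + c))
w(379) - 1*(-142154) = (-24 + 379**2 + 10*379) - 1*(-142154) = (-24 + 143641 + 3790) + 142154 = 147407 + 142154 = 289561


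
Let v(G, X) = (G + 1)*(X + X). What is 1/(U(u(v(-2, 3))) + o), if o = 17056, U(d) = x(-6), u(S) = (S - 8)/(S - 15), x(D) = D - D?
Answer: 1/17056 ≈ 5.8630e-5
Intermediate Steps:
x(D) = 0
v(G, X) = 2*X*(1 + G) (v(G, X) = (1 + G)*(2*X) = 2*X*(1 + G))
u(S) = (-8 + S)/(-15 + S)
U(d) = 0
1/(U(u(v(-2, 3))) + o) = 1/(0 + 17056) = 1/17056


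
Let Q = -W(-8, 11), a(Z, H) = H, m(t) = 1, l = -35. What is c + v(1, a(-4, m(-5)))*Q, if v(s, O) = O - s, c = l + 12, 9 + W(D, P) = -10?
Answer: -23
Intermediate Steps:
W(D, P) = -19 (W(D, P) = -9 - 10 = -19)
c = -23 (c = -35 + 12 = -23)
Q = 19 (Q = -1*(-19) = 19)
c + v(1, a(-4, m(-5)))*Q = -23 + (1 - 1*1)*19 = -23 + (1 - 1)*19 = -23 + 0*19 = -23 + 0 = -23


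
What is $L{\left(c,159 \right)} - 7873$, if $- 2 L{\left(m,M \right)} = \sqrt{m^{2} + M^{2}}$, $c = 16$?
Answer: $-7873 - \frac{\sqrt{25537}}{2} \approx -7952.9$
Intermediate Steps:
$L{\left(m,M \right)} = - \frac{\sqrt{M^{2} + m^{2}}}{2}$ ($L{\left(m,M \right)} = - \frac{\sqrt{m^{2} + M^{2}}}{2} = - \frac{\sqrt{M^{2} + m^{2}}}{2}$)
$L{\left(c,159 \right)} - 7873 = - \frac{\sqrt{159^{2} + 16^{2}}}{2} - 7873 = - \frac{\sqrt{25281 + 256}}{2} - 7873 = - \frac{\sqrt{25537}}{2} - 7873 = -7873 - \frac{\sqrt{25537}}{2}$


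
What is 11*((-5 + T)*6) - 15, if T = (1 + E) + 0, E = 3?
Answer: -81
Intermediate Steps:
T = 4 (T = (1 + 3) + 0 = 4 + 0 = 4)
11*((-5 + T)*6) - 15 = 11*((-5 + 4)*6) - 15 = 11*(-1*6) - 15 = 11*(-6) - 15 = -66 - 15 = -81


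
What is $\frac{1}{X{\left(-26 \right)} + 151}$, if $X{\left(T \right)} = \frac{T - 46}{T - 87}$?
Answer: $\frac{113}{17135} \approx 0.0065947$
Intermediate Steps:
$X{\left(T \right)} = \frac{-46 + T}{-87 + T}$
$\frac{1}{X{\left(-26 \right)} + 151} = \frac{1}{\frac{-46 - 26}{-87 - 26} + 151} = \frac{1}{\frac{1}{-113} \left(-72\right) + 151} = \frac{1}{\left(- \frac{1}{113}\right) \left(-72\right) + 151} = \frac{1}{\frac{72}{113} + 151} = \frac{1}{\frac{17135}{113}} = \frac{113}{17135}$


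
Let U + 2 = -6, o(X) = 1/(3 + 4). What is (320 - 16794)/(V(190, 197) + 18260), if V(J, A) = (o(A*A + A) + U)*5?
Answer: -115318/127545 ≈ -0.90414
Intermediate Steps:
o(X) = ⅐ (o(X) = 1/7 = ⅐)
U = -8 (U = -2 - 6 = -8)
V(J, A) = -275/7 (V(J, A) = (⅐ - 8)*5 = -55/7*5 = -275/7)
(320 - 16794)/(V(190, 197) + 18260) = (320 - 16794)/(-275/7 + 18260) = -16474/127545/7 = -16474*7/127545 = -115318/127545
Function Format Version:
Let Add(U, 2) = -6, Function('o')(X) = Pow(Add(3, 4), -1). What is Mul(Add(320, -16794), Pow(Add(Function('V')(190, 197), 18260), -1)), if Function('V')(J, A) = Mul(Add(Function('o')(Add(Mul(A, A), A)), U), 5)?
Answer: Rational(-115318, 127545) ≈ -0.90414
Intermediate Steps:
Function('o')(X) = Rational(1, 7) (Function('o')(X) = Pow(7, -1) = Rational(1, 7))
U = -8 (U = Add(-2, -6) = -8)
Function('V')(J, A) = Rational(-275, 7) (Function('V')(J, A) = Mul(Add(Rational(1, 7), -8), 5) = Mul(Rational(-55, 7), 5) = Rational(-275, 7))
Mul(Add(320, -16794), Pow(Add(Function('V')(190, 197), 18260), -1)) = Mul(Add(320, -16794), Pow(Add(Rational(-275, 7), 18260), -1)) = Mul(-16474, Pow(Rational(127545, 7), -1)) = Mul(-16474, Rational(7, 127545)) = Rational(-115318, 127545)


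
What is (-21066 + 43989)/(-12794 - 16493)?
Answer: -22923/29287 ≈ -0.78270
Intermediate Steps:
(-21066 + 43989)/(-12794 - 16493) = 22923/(-29287) = 22923*(-1/29287) = -22923/29287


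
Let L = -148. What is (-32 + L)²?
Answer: 32400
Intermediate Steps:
(-32 + L)² = (-32 - 148)² = (-180)² = 32400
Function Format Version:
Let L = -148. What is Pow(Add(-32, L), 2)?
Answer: 32400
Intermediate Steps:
Pow(Add(-32, L), 2) = Pow(Add(-32, -148), 2) = Pow(-180, 2) = 32400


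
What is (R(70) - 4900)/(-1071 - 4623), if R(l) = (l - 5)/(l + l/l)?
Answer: 115945/134758 ≈ 0.86039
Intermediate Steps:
R(l) = (-5 + l)/(1 + l) (R(l) = (-5 + l)/(l + 1) = (-5 + l)/(1 + l))
(R(70) - 4900)/(-1071 - 4623) = ((-5 + 70)/(1 + 70) - 4900)/(-1071 - 4623) = (65/71 - 4900)/(-5694) = ((1/71)*65 - 4900)*(-1/5694) = (65/71 - 4900)*(-1/5694) = -347835/71*(-1/5694) = 115945/134758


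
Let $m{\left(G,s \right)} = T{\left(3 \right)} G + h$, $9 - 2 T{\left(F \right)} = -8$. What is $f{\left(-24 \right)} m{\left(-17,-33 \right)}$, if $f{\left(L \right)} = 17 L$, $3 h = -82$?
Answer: $70108$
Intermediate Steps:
$T{\left(F \right)} = \frac{17}{2}$ ($T{\left(F \right)} = \frac{9}{2} - -4 = \frac{9}{2} + 4 = \frac{17}{2}$)
$h = - \frac{82}{3}$ ($h = \frac{1}{3} \left(-82\right) = - \frac{82}{3} \approx -27.333$)
$m{\left(G,s \right)} = - \frac{82}{3} + \frac{17 G}{2}$ ($m{\left(G,s \right)} = \frac{17 G}{2} - \frac{82}{3} = - \frac{82}{3} + \frac{17 G}{2}$)
$f{\left(-24 \right)} m{\left(-17,-33 \right)} = 17 \left(-24\right) \left(- \frac{82}{3} + \frac{17}{2} \left(-17\right)\right) = - 408 \left(- \frac{82}{3} - \frac{289}{2}\right) = \left(-408\right) \left(- \frac{1031}{6}\right) = 70108$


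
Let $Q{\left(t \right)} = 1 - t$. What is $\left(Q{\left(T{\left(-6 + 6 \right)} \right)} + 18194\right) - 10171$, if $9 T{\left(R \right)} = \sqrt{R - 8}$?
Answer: $8024 - \frac{2 i \sqrt{2}}{9} \approx 8024.0 - 0.31427 i$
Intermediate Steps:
$T{\left(R \right)} = \frac{\sqrt{-8 + R}}{9}$ ($T{\left(R \right)} = \frac{\sqrt{R - 8}}{9} = \frac{\sqrt{-8 + R}}{9}$)
$\left(Q{\left(T{\left(-6 + 6 \right)} \right)} + 18194\right) - 10171 = \left(\left(1 - \frac{\sqrt{-8 + \left(-6 + 6\right)}}{9}\right) + 18194\right) - 10171 = \left(\left(1 - \frac{\sqrt{-8 + 0}}{9}\right) + 18194\right) - 10171 = \left(\left(1 - \frac{\sqrt{-8}}{9}\right) + 18194\right) - 10171 = \left(\left(1 - \frac{2 i \sqrt{2}}{9}\right) + 18194\right) - 10171 = \left(18195 - \frac{2 i \sqrt{2}}{9}\right) - 10171 = 8024 - \frac{2 i \sqrt{2}}{9}$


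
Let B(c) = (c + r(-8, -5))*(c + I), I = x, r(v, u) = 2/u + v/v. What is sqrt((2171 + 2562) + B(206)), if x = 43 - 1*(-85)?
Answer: 11*sqrt(15235)/5 ≈ 271.55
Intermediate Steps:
x = 128 (x = 43 + 85 = 128)
r(v, u) = 1 + 2/u (r(v, u) = 2/u + 1 = 1 + 2/u)
I = 128
B(c) = (128 + c)*(3/5 + c) (B(c) = (c + (2 - 5)/(-5))*(c + 128) = (c - 1/5*(-3))*(128 + c) = (c + 3/5)*(128 + c) = (3/5 + c)*(128 + c) = (128 + c)*(3/5 + c))
sqrt((2171 + 2562) + B(206)) = sqrt((2171 + 2562) + (384/5 + 206**2 + (643/5)*206)) = sqrt(4733 + (384/5 + 42436 + 132458/5)) = sqrt(4733 + 345022/5) = sqrt(368687/5) = 11*sqrt(15235)/5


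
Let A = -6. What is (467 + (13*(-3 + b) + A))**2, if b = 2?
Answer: 200704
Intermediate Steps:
(467 + (13*(-3 + b) + A))**2 = (467 + (13*(-3 + 2) - 6))**2 = (467 + (13*(-1) - 6))**2 = (467 + (-13 - 6))**2 = (467 - 19)**2 = 448**2 = 200704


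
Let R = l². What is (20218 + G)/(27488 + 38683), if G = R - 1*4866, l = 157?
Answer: 40001/66171 ≈ 0.60451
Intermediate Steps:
R = 24649 (R = 157² = 24649)
G = 19783 (G = 24649 - 1*4866 = 24649 - 4866 = 19783)
(20218 + G)/(27488 + 38683) = (20218 + 19783)/(27488 + 38683) = 40001/66171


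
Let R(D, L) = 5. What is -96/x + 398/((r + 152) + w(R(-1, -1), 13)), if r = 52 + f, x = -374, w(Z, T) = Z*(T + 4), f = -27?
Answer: 43501/24497 ≈ 1.7758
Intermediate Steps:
w(Z, T) = Z*(4 + T)
r = 25 (r = 52 - 27 = 25)
-96/x + 398/((r + 152) + w(R(-1, -1), 13)) = -96/(-374) + 398/((25 + 152) + 5*(4 + 13)) = -96*(-1/374) + 398/(177 + 5*17) = 48/187 + 398/(177 + 85) = 48/187 + 398/262 = 48/187 + 398*(1/262) = 48/187 + 199/131 = 43501/24497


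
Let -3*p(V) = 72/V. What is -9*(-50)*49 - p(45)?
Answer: 330758/15 ≈ 22051.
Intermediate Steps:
p(V) = -24/V
-9*(-50)*49 - p(45) = -9*(-50)*49 - (-24)/45 = 450*49 - (-24)/45 = 22050 - 1*(-8/15) = 22050 + 8/15 = 330758/15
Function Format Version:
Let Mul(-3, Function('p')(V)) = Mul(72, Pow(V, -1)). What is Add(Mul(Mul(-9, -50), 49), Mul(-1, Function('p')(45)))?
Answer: Rational(330758, 15) ≈ 22051.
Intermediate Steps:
Function('p')(V) = Mul(-24, Pow(V, -1)) (Function('p')(V) = Mul(Rational(-1, 3), Mul(72, Pow(V, -1))) = Mul(-24, Pow(V, -1)))
Add(Mul(Mul(-9, -50), 49), Mul(-1, Function('p')(45))) = Add(Mul(Mul(-9, -50), 49), Mul(-1, Mul(-24, Pow(45, -1)))) = Add(Mul(450, 49), Mul(-1, Mul(-24, Rational(1, 45)))) = Add(22050, Mul(-1, Rational(-8, 15))) = Add(22050, Rational(8, 15)) = Rational(330758, 15)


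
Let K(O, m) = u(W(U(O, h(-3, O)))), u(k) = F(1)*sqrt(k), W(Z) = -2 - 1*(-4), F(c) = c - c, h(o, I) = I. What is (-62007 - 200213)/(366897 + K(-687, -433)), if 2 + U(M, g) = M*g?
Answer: -262220/366897 ≈ -0.71470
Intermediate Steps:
U(M, g) = -2 + M*g
F(c) = 0
W(Z) = 2 (W(Z) = -2 + 4 = 2)
u(k) = 0 (u(k) = 0*sqrt(k) = 0)
K(O, m) = 0
(-62007 - 200213)/(366897 + K(-687, -433)) = (-62007 - 200213)/(366897 + 0) = -262220/366897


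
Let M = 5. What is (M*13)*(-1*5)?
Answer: -325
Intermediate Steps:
(M*13)*(-1*5) = (5*13)*(-1*5) = 65*(-5) = -325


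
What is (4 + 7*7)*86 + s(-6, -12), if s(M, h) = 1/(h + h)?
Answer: 109391/24 ≈ 4558.0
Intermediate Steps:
s(M, h) = 1/(2*h)
(4 + 7*7)*86 + s(-6, -12) = (4 + 7*7)*86 + (1/2)/(-12) = (4 + 49)*86 + (1/2)*(-1/12) = 53*86 - 1/24 = 4558 - 1/24 = 109391/24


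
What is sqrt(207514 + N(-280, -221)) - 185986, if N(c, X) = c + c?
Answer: -185986 + sqrt(206954) ≈ -1.8553e+5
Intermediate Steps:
N(c, X) = 2*c
sqrt(207514 + N(-280, -221)) - 185986 = sqrt(207514 + 2*(-280)) - 185986 = sqrt(207514 - 560) - 185986 = sqrt(206954) - 185986 = -185986 + sqrt(206954)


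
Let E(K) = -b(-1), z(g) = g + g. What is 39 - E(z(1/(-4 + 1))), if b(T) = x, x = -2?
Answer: 37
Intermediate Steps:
z(g) = 2*g
b(T) = -2
E(K) = 2 (E(K) = -1*(-2) = 2)
39 - E(z(1/(-4 + 1))) = 39 - 1*2 = 39 - 2 = 37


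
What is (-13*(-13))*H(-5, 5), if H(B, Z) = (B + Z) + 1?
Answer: 169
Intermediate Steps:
H(B, Z) = 1 + B + Z
(-13*(-13))*H(-5, 5) = (-13*(-13))*(1 - 5 + 5) = 169*1 = 169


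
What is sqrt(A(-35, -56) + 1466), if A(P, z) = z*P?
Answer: sqrt(3426) ≈ 58.532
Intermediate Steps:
A(P, z) = P*z
sqrt(A(-35, -56) + 1466) = sqrt(-35*(-56) + 1466) = sqrt(1960 + 1466) = sqrt(3426)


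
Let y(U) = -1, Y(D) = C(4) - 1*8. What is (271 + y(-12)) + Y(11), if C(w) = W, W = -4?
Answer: 258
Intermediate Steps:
C(w) = -4
Y(D) = -12 (Y(D) = -4 - 1*8 = -4 - 8 = -12)
(271 + y(-12)) + Y(11) = (271 - 1) - 12 = 270 - 12 = 258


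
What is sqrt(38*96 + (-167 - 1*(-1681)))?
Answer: sqrt(5162) ≈ 71.847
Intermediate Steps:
sqrt(38*96 + (-167 - 1*(-1681))) = sqrt(3648 + (-167 + 1681)) = sqrt(3648 + 1514) = sqrt(5162)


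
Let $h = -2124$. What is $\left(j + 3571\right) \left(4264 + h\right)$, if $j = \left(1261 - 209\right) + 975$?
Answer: $11979720$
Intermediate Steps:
$j = 2027$ ($j = 1052 + 975 = 2027$)
$\left(j + 3571\right) \left(4264 + h\right) = \left(2027 + 3571\right) \left(4264 - 2124\right) = 5598 \cdot 2140 = 11979720$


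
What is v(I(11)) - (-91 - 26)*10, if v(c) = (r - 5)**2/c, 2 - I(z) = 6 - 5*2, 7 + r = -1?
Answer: 7189/6 ≈ 1198.2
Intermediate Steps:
r = -8 (r = -7 - 1 = -8)
I(z) = 6 (I(z) = 2 - (6 - 5*2) = 2 - (6 - 10) = 2 - 1*(-4) = 2 + 4 = 6)
v(c) = 169/c (v(c) = (-8 - 5)**2/c = (-13)**2/c = 169/c)
v(I(11)) - (-91 - 26)*10 = 169/6 - (-91 - 26)*10 = 169*(1/6) - (-117)*10 = 169/6 - 1*(-1170) = 169/6 + 1170 = 7189/6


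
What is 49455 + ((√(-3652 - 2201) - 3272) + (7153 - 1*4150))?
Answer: 49186 + I*√5853 ≈ 49186.0 + 76.505*I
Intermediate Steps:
49455 + ((√(-3652 - 2201) - 3272) + (7153 - 1*4150)) = 49455 + ((√(-5853) - 3272) + (7153 - 4150)) = 49455 + ((I*√5853 - 3272) + 3003) = 49455 + ((-3272 + I*√5853) + 3003) = 49455 + (-269 + I*√5853) = 49186 + I*√5853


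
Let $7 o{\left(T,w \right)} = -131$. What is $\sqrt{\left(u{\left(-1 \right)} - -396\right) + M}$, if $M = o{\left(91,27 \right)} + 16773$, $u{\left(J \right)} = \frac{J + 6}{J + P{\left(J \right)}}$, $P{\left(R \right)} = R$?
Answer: $\frac{\sqrt{3360966}}{14} \approx 130.95$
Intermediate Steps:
$o{\left(T,w \right)} = - \frac{131}{7}$ ($o{\left(T,w \right)} = \frac{1}{7} \left(-131\right) = - \frac{131}{7}$)
$u{\left(J \right)} = \frac{6 + J}{2 J}$ ($u{\left(J \right)} = \frac{J + 6}{J + J} = \frac{6 + J}{2 J}$)
$M = \frac{117280}{7}$ ($M = - \frac{131}{7} + 16773 = \frac{117280}{7} \approx 16754.0$)
$\sqrt{\left(u{\left(-1 \right)} - -396\right) + M} = \sqrt{\left(\frac{6 - 1}{2 \left(-1\right)} - -396\right) + \frac{117280}{7}} = \sqrt{\left(\frac{1}{2} \left(-1\right) 5 + 396\right) + \frac{117280}{7}} = \sqrt{\left(- \frac{5}{2} + 396\right) + \frac{117280}{7}} = \sqrt{\frac{787}{2} + \frac{117280}{7}} = \sqrt{\frac{240069}{14}} = \frac{\sqrt{3360966}}{14}$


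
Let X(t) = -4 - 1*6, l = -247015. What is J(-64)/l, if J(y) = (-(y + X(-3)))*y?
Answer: 4736/247015 ≈ 0.019173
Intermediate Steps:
X(t) = -10 (X(t) = -4 - 6 = -10)
J(y) = y*(10 - y) (J(y) = (-(y - 10))*y = (-(-10 + y))*y = (10 - y)*y = y*(10 - y))
J(-64)/l = -64*(10 - 1*(-64))/(-247015) = -64*(10 + 64)*(-1/247015) = -64*74*(-1/247015) = -4736*(-1/247015) = 4736/247015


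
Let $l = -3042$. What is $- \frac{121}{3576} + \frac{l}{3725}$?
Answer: $- \frac{76033}{89400} \approx -0.85048$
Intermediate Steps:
$- \frac{121}{3576} + \frac{l}{3725} = - \frac{121}{3576} - \frac{3042}{3725} = - \frac{76033}{89400}$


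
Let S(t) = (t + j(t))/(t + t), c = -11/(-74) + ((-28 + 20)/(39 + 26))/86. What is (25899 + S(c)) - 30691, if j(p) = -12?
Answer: -294274727/60898 ≈ -4832.3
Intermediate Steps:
c = 30449/206830 (c = -11*(-1/74) - 8/65*(1/86) = 11/74 - 8*1/65*(1/86) = 11/74 - 8/65*1/86 = 11/74 - 4/2795 = 30449/206830 ≈ 0.14722)
S(t) = (-12 + t)/(2*t) (S(t) = (t - 12)/(t + t) = (-12 + t)/((2*t)) = (-12 + t)*(1/(2*t)) = (-12 + t)/(2*t))
(25899 + S(c)) - 30691 = (25899 + (-12 + 30449/206830)/(2*(30449/206830))) - 30691 = (25899 + (½)*(206830/30449)*(-2451511/206830)) - 30691 = (25899 - 2451511/60898) - 30691 = 1574745791/60898 - 30691 = -294274727/60898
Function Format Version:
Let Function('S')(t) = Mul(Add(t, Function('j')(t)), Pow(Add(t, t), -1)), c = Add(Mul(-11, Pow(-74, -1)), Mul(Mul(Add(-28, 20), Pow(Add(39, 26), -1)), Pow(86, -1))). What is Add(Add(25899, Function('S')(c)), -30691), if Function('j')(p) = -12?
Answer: Rational(-294274727, 60898) ≈ -4832.3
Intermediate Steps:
c = Rational(30449, 206830) (c = Add(Mul(-11, Rational(-1, 74)), Mul(Mul(-8, Pow(65, -1)), Rational(1, 86))) = Add(Rational(11, 74), Mul(Mul(-8, Rational(1, 65)), Rational(1, 86))) = Add(Rational(11, 74), Mul(Rational(-8, 65), Rational(1, 86))) = Add(Rational(11, 74), Rational(-4, 2795)) = Rational(30449, 206830) ≈ 0.14722)
Function('S')(t) = Mul(Rational(1, 2), Pow(t, -1), Add(-12, t)) (Function('S')(t) = Mul(Add(t, -12), Pow(Add(t, t), -1)) = Mul(Add(-12, t), Pow(Mul(2, t), -1)) = Mul(Add(-12, t), Mul(Rational(1, 2), Pow(t, -1))) = Mul(Rational(1, 2), Pow(t, -1), Add(-12, t)))
Add(Add(25899, Function('S')(c)), -30691) = Add(Add(25899, Mul(Rational(1, 2), Pow(Rational(30449, 206830), -1), Add(-12, Rational(30449, 206830)))), -30691) = Add(Add(25899, Mul(Rational(1, 2), Rational(206830, 30449), Rational(-2451511, 206830))), -30691) = Add(Add(25899, Rational(-2451511, 60898)), -30691) = Add(Rational(1574745791, 60898), -30691) = Rational(-294274727, 60898)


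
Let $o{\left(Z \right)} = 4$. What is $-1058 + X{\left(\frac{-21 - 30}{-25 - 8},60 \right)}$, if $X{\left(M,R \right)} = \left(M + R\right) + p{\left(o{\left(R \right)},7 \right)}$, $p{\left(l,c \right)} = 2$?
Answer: $- \frac{10939}{11} \approx -994.45$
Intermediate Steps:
$X{\left(M,R \right)} = 2 + M + R$ ($X{\left(M,R \right)} = \left(M + R\right) + 2 = 2 + M + R$)
$-1058 + X{\left(\frac{-21 - 30}{-25 - 8},60 \right)} = -1058 + \left(2 + \frac{-21 - 30}{-25 - 8} + 60\right) = -1058 + \left(2 - \frac{51}{-33} + 60\right) = -1058 + \left(2 - - \frac{17}{11} + 60\right) = -1058 + \left(2 + \frac{17}{11} + 60\right) = -1058 + \frac{699}{11} = - \frac{10939}{11}$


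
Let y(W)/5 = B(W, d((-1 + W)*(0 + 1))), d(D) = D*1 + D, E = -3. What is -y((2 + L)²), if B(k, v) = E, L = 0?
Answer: 15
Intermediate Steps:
d(D) = 2*D (d(D) = D + D = 2*D)
B(k, v) = -3
y(W) = -15 (y(W) = 5*(-3) = -15)
-y((2 + L)²) = -1*(-15) = 15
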